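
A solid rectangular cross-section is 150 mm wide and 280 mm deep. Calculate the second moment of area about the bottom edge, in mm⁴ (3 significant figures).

I_base ≈ 1.10 × 10⁹ mm⁴

The section: 150 × 280, A = 42 000 mm², y = 140 mm, Ī = 274 400 000 mm⁴.
Transfer it to the bottom edge using Ī + A·d² with d = y − 0:
  the section: d = 140 mm → contributes +1 097 600 000 mm⁴
Total I = 1 097 600 000 mm⁴.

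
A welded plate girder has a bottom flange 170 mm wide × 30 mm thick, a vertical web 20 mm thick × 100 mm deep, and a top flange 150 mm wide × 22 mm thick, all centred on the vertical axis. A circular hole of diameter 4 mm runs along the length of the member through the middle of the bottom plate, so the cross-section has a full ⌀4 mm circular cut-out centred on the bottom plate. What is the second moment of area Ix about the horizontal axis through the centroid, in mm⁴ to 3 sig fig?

Ix ≈ 3.43 × 10⁷ mm⁴

Treat the section as a set of non-overlapping primitives; coordinates are from the bounding-box lower-left.
Bottom plate: 170 × 30, A = 5 100 mm², y = 15 mm, Ī = 382 500 mm⁴.
Web plate: 20 × 100, A = 2 000 mm², y = 80 mm, Ī = 1 666 667 mm⁴.
Top plate: 150 × 22, A = 3 300 mm², y = 141 mm, Ī = 133 100 mm⁴.
Hole (subtracted): ⌀4, A = 12.566 mm², y = 15 mm, Ī = 12.566 mm⁴.
Centroid: ȳ = ΣA·y / ΣA = 67.544 mm.
Transfer each piece to the horizontal axis through the centroid using Ī + A·d² with d = y − 67.544:
  bottom plate: d = -52.544 mm → contributes +14 463 086 mm⁴
  web plate: d = 12.456 mm → contributes +1 976 958 mm⁴
  top plate: d = 73.456 mm → contributes +17 939 062 mm⁴
  hole: d = -52.544 mm → contributes −34 707 mm⁴
Total I = 34 344 398 mm⁴.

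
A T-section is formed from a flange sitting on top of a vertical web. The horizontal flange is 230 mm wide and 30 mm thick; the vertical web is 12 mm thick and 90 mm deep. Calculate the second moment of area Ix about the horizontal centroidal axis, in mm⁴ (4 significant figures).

Break the section into simple shapes (no overlaps), measuring from the bottom-left corner of the bounding box.
Flange: 230 × 30, A = 6 900 mm², y = 105 mm, Ī = 517 500 mm⁴.
Web: 12 × 90, A = 1 080 mm², y = 45 mm, Ī = 729 000 mm⁴.
Centroid: ȳ = ΣA·y / ΣA = 96.8797 mm.
Transfer each piece to the horizontal centroidal axis using Ī + A·d² with d = y − 96.8797:
  flange: d = 8.1203 mm → contributes +972 481 mm⁴
  web: d = -51.8797 mm → contributes +3 635 823 mm⁴
Total I = 4 608 305 mm⁴.

Ix ≈ 4.608 × 10⁶ mm⁴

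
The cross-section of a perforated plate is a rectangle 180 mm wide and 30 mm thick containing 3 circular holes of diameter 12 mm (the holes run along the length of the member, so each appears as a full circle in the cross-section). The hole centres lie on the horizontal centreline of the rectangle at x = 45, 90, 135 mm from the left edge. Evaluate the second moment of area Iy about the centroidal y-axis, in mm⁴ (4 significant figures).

Split into non-overlapping primitives; take the origin at the lower-left of the bounding box.
Plate: 180 × 30, A = 5 400 mm², x = 90 mm, Ī = 14 580 000 mm⁴.
Hole 1 (subtracted): ⌀12, A = 113.097 mm², x = 45 mm, Ī = 1017.88 mm⁴.
Hole 2 (subtracted): ⌀12, A = 113.097 mm², x = 90 mm, Ī = 1017.88 mm⁴.
Hole 3 (subtracted): ⌀12, A = 113.097 mm², x = 135 mm, Ī = 1017.88 mm⁴.
By symmetry the centroid is at mid-width, x̄ = 90 mm.
Transfer each piece to the centroidal y-axis using Ī + A·d² with d = x − 90:
  plate: d = 0 mm → contributes +14 580 000 mm⁴
  hole 1: d = -45 mm → contributes −230 040 mm⁴
  hole 2: d = 0 mm → contributes −1017.88 mm⁴
  hole 3: d = 45 mm → contributes −230 040 mm⁴
Total I = 14 118 902 mm⁴.

Iy ≈ 1.412 × 10⁷ mm⁴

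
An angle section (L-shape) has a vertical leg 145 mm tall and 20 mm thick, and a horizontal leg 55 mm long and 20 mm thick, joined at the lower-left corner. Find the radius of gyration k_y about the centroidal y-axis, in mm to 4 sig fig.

Break the section into simple shapes (no overlaps), measuring from the bottom-left corner of the bounding box.
Vertical leg: 20 × 145, A = 2 900 mm², x = 10 mm, Ī = 96666.7 mm⁴.
Horizontal leg (remainder): 35 × 20, A = 700 mm², x = 37.5 mm, Ī = 71458.3 mm⁴.
Centroid: x̄ = ΣA·x / ΣA = 15.3472 mm.
Transfer each piece to the centroidal y-axis using Ī + A·d² with d = x − 15.3472:
  vertical leg: d = -5.34722 mm → contributes +179 586 mm⁴
  horizontal leg (remainder): d = 22.1528 mm → contributes +414 980 mm⁴
Total I = 594 566 mm⁴.
Radius of gyration: k = √(I/A) = √(594 566 / 3 600) = 12.8514 mm.

k_y ≈ 12.85 mm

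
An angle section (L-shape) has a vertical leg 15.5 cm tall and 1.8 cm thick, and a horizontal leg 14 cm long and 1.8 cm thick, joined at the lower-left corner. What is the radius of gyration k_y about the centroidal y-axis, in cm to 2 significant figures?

Treat the section as a set of non-overlapping primitives; coordinates are from the bounding-box lower-left.
Vertical leg: 1.8 × 15.5, A = 27.9 cm², x = 0.9 cm, Ī = 7.533 cm⁴.
Horizontal leg (remainder): 12.2 × 1.8, A = 21.96 cm², x = 7.9 cm, Ī = 272.4 cm⁴.
Centroid: x̄ = ΣA·x / ΣA = 3.983 cm.
Transfer each piece to the centroidal y-axis using Ī + A·d² with d = x − 3.983:
  vertical leg: d = -3.083 cm → contributes +272.7 cm⁴
  horizontal leg (remainder): d = 3.917 cm → contributes +609.3 cm⁴
Total I = 882 cm⁴.
Radius of gyration: k = √(I/A) = √(882 / 49.86) = 4.206 cm.

k_y ≈ 4.2 cm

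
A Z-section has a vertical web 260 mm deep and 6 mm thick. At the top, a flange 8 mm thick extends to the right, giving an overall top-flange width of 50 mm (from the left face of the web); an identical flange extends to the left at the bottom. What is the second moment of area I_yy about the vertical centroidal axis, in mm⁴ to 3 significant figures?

I_yy ≈ 5.58 × 10⁵ mm⁴

Split into non-overlapping primitives; take the origin at the lower-left of the bounding box.
Web: 6 × 260, A = 1 560 mm², x = 47 mm, Ī = 4 680 mm⁴.
Top flange (beyond web): 44 × 8, A = 352 mm², x = 72 mm, Ī = 56 789 mm⁴.
Bottom flange (beyond web): 44 × 8, A = 352 mm², x = 22 mm, Ī = 56 789 mm⁴.
Centroid: x̄ = ΣA·x / ΣA = 47 mm.
Transfer each piece to the vertical centroidal axis using Ī + A·d² with d = x − 47:
  web: d = 0 mm → contributes +4 680 mm⁴
  top flange (beyond web): d = 25 mm → contributes +276 789 mm⁴
  bottom flange (beyond web): d = -25 mm → contributes +276 789 mm⁴
Total I = 558 259 mm⁴.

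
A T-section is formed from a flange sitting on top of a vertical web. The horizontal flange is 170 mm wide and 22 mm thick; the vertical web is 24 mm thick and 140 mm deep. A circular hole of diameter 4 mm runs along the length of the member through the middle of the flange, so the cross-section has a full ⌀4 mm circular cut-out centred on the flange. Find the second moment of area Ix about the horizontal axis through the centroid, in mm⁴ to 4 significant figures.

Ix ≈ 1.723 × 10⁷ mm⁴

Split into non-overlapping primitives; take the origin at the lower-left of the bounding box.
Flange: 170 × 22, A = 3 740 mm², y = 151 mm, Ī = 150 847 mm⁴.
Web: 24 × 140, A = 3 360 mm², y = 70 mm, Ī = 5 488 000 mm⁴.
Hole (subtracted): ⌀4, A = 12.5664 mm², y = 151 mm, Ī = 12.5664 mm⁴.
Centroid: ȳ = ΣA·y / ΣA = 112.6 mm.
Transfer each piece to the horizontal axis through the centroid using Ī + A·d² with d = y − 112.6:
  flange: d = 38.4004 mm → contributes +5 665 804 mm⁴
  web: d = -42.5996 mm → contributes +11 585 491 mm⁴
  hole: d = 38.4004 mm → contributes −18542.8 mm⁴
Total I = 17 232 752 mm⁴.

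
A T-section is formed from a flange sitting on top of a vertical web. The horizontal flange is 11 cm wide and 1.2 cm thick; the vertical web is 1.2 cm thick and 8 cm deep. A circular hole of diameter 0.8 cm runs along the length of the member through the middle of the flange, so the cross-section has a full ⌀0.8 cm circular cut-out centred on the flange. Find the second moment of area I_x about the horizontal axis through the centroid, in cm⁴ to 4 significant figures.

Split into non-overlapping primitives; take the origin at the lower-left of the bounding box.
Flange: 11 × 1.2, A = 13.2 cm², y = 8.6 cm, Ī = 1.584 cm⁴.
Web: 1.2 × 8, A = 9.6 cm², y = 4 cm, Ī = 51.2 cm⁴.
Hole (subtracted): ⌀0.8, A = 0.502655 cm², y = 8.6 cm, Ī = 0.0201062 cm⁴.
Centroid: ȳ = ΣA·y / ΣA = 6.6195 cm.
Transfer each piece to the horizontal axis through the centroid using Ī + A·d² with d = y − 6.6195:
  flange: d = 1.9805 cm → contributes +53.3597 cm⁴
  web: d = -2.6195 cm → contributes +117.073 cm⁴
  hole: d = 1.9805 cm → contributes −1.99172 cm⁴
Total I = 168.441 cm⁴.

I_x ≈ 168.4 cm⁴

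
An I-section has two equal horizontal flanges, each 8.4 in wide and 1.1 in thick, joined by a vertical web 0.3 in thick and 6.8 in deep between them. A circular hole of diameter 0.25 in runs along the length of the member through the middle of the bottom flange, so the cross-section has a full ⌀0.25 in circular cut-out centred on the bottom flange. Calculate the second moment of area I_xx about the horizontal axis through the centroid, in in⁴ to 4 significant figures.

Decompose the section into non-overlapping parts with the origin at the bottom-left of its bounding rectangle.
Bottom flange: 8.4 × 1.1, A = 9.24 in², y = 0.55 in, Ī = 0.9317 in⁴.
Web: 0.3 × 6.8, A = 2.04 in², y = 4.5 in, Ī = 7.8608 in⁴.
Top flange: 8.4 × 1.1, A = 9.24 in², y = 8.45 in, Ī = 0.9317 in⁴.
Hole (subtracted): ⌀0.25, A = 0.0490874 in², y = 0.55 in, Ī = 0.000191748 in⁴.
Centroid: ȳ = ΣA·y / ΣA = 4.50947 in.
Transfer each piece to the horizontal axis through the centroid using Ī + A·d² with d = y − 4.50947:
  bottom flange: d = -3.95947 in → contributes +145.791 in⁴
  web: d = -0.00947174 in → contributes +7.86098 in⁴
  top flange: d = 3.94053 in → contributes +144.408 in⁴
  hole: d = -3.95947 in → contributes −0.769755 in⁴
Total I = 297.29 in⁴.

I_xx ≈ 297.3 in⁴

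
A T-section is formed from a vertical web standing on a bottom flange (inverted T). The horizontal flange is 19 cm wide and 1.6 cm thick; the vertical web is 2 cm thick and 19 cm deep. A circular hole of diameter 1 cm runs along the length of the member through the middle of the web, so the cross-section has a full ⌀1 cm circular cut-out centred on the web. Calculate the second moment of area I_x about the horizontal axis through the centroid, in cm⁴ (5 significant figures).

Decompose the section into non-overlapping parts with the origin at the bottom-left of its bounding rectangle.
Flange: 19 × 1.6, A = 30.4 cm², y = 0.8 cm, Ī = 6.485333 cm⁴.
Web: 2 × 19, A = 38 cm², y = 11.1 cm, Ī = 1143.167 cm⁴.
Hole (subtracted): ⌀1, A = 0.7853982 cm², y = 11.1 cm, Ī = 0.04908739 cm⁴.
Centroid: ȳ = ΣA·y / ΣA = 6.469048 cm.
Transfer each piece to the horizontal axis through the centroid using Ī + A·d² with d = y − 6.469048:
  flange: d = -5.669048 cm → contributes +983.4836 cm⁴
  web: d = 4.630952 cm → contributes +1958.104 cm⁴
  hole: d = 4.630952 cm → contributes −16.89252 cm⁴
Total I = 2924.695 cm⁴.

I_x ≈ 2924.7 cm⁴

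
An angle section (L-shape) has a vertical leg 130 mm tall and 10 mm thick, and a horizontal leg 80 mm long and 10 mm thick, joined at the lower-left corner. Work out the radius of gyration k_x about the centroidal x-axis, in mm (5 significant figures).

k_x ≈ 41.681 mm

Treat the section as a set of non-overlapping primitives; coordinates are from the bounding-box lower-left.
Vertical leg: 10 × 130, A = 1 300 mm², y = 65 mm, Ī = 1 830 833 mm⁴.
Horizontal leg (remainder): 70 × 10, A = 700 mm², y = 5 mm, Ī = 5833.333 mm⁴.
Centroid: ȳ = ΣA·y / ΣA = 44 mm.
Transfer each piece to the centroidal x-axis using Ī + A·d² with d = y − 44:
  vertical leg: d = 21 mm → contributes +2 404 133 mm⁴
  horizontal leg (remainder): d = -39 mm → contributes +1 070 533 mm⁴
Total I = 3 474 667 mm⁴.
Radius of gyration: k = √(I/A) = √(3 474 667 / 2 000) = 41.68133 mm.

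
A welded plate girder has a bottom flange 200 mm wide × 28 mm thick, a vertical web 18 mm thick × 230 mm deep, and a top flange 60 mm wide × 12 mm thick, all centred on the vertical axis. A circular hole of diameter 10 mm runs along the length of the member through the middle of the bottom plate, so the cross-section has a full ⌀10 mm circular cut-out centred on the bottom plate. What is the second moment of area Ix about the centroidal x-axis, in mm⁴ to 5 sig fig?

Break the section into simple shapes (no overlaps), measuring from the bottom-left corner of the bounding box.
Bottom plate: 200 × 28, A = 5 600 mm², y = 14 mm, Ī = 365866.7 mm⁴.
Web plate: 18 × 230, A = 4 140 mm², y = 143 mm, Ī = 18 250 500 mm⁴.
Top plate: 60 × 12, A = 720 mm², y = 264 mm, Ī = 8 640 mm⁴.
Hole (subtracted): ⌀10, A = 78.53982 mm², y = 14 mm, Ī = 490.8739 mm⁴.
Centroid: ȳ = ΣA·y / ΣA = 82.78223 mm.
Transfer each piece to the centroidal x-axis using Ī + A·d² with d = y − 82.78223:
  bottom plate: d = -68.78223 mm → contributes +26 859 441 mm⁴
  web plate: d = 60.21777 mm → contributes +33 262 884 mm⁴
  top plate: d = 181.2178 mm → contributes +23 653 353 mm⁴
  hole: d = -68.78223 mm → contributes −372062.4 mm⁴
Total I = 83 403 615 mm⁴.

Ix ≈ 8.3404 × 10⁷ mm⁴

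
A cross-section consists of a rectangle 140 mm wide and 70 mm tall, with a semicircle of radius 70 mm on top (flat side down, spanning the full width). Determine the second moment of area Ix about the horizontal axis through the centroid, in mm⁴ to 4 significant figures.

Break the section into simple shapes (no overlaps), measuring from the bottom-left corner of the bounding box.
Rectangular body: 140 × 70, A = 9 800 mm², y = 35 mm, Ī = 4 001 667 mm⁴.
Semicircular cap: semicircle r = 70, A = 7696.9 mm², y = 99.7089 mm, Ī = 2 635 265 mm⁴.
Centroid: ȳ = ΣA·y / ΣA = 63.4655 mm.
Transfer each piece to the horizontal axis through the centroid using Ī + A·d² with d = y − 63.4655:
  rectangular body: d = -28.4655 mm → contributes +11 942 462 mm⁴
  semicircular cap: d = 36.2434 mm → contributes +12 745 799 mm⁴
Total I = 24 688 262 mm⁴.

Ix ≈ 2.469 × 10⁷ mm⁴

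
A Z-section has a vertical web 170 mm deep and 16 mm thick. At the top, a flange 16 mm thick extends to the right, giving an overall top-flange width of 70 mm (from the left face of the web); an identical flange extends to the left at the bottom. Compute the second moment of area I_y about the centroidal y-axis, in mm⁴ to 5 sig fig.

I_y ≈ 2.5947 × 10⁶ mm⁴

Split into non-overlapping primitives; take the origin at the lower-left of the bounding box.
Web: 16 × 170, A = 2 720 mm², x = 62 mm, Ī = 58026.67 mm⁴.
Top flange (beyond web): 54 × 16, A = 864 mm², x = 97 mm, Ī = 209 952 mm⁴.
Bottom flange (beyond web): 54 × 16, A = 864 mm², x = 27 mm, Ī = 209 952 mm⁴.
Centroid: x̄ = ΣA·x / ΣA = 62 mm.
Transfer each piece to the centroidal y-axis using Ī + A·d² with d = x − 62:
  web: d = 0 mm → contributes +58026.67 mm⁴
  top flange (beyond web): d = 35 mm → contributes +1 268 352 mm⁴
  bottom flange (beyond web): d = -35 mm → contributes +1 268 352 mm⁴
Total I = 2 594 731 mm⁴.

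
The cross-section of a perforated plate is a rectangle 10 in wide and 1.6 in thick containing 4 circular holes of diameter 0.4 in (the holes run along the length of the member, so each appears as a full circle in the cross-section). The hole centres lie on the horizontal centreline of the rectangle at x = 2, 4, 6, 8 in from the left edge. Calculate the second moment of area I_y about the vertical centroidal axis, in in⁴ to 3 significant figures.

I_y ≈ 131 in⁴

Split into non-overlapping primitives; take the origin at the lower-left of the bounding box.
Plate: 10 × 1.6, A = 16 in², x = 5 in, Ī = 133.33 in⁴.
Hole 1 (subtracted): ⌀0.4, A = 0.12566 in², x = 2 in, Ī = 0.0012566 in⁴.
Hole 2 (subtracted): ⌀0.4, A = 0.12566 in², x = 4 in, Ī = 0.0012566 in⁴.
Hole 3 (subtracted): ⌀0.4, A = 0.12566 in², x = 6 in, Ī = 0.0012566 in⁴.
Hole 4 (subtracted): ⌀0.4, A = 0.12566 in², x = 8 in, Ī = 0.0012566 in⁴.
By symmetry the centroid is at mid-width, x̄ = 5 in.
Transfer each piece to the vertical centroidal axis using Ī + A·d² with d = x − 5:
  plate: d = 0 in → contributes +133.33 in⁴
  hole 1: d = -3 in → contributes −1.1322 in⁴
  hole 2: d = -1 in → contributes −0.12692 in⁴
  hole 3: d = 1 in → contributes −0.12692 in⁴
  hole 4: d = 3 in → contributes −1.1322 in⁴
Total I = 130.82 in⁴.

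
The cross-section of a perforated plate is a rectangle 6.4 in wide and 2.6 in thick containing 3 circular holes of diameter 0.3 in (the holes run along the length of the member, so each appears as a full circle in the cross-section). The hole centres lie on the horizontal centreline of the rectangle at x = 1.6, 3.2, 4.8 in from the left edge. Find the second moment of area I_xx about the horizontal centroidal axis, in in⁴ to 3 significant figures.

Split into non-overlapping primitives; take the origin at the lower-left of the bounding box.
Plate: 6.4 × 2.6, A = 16.64 in², y = 1.3 in, Ī = 9.3739 in⁴.
Hole 1 (subtracted): ⌀0.3, A = 0.070686 in², y = 1.3 in, Ī = 0.00039761 in⁴.
Hole 2 (subtracted): ⌀0.3, A = 0.070686 in², y = 1.3 in, Ī = 0.00039761 in⁴.
Hole 3 (subtracted): ⌀0.3, A = 0.070686 in², y = 1.3 in, Ī = 0.00039761 in⁴.
By symmetry the centroid is at mid-height, ȳ = 1.3 in.
All pieces are centred on the horizontal centroidal axis, so I = ΣĪ (holes subtracted) = 9.3727 in⁴.

I_xx ≈ 9.37 in⁴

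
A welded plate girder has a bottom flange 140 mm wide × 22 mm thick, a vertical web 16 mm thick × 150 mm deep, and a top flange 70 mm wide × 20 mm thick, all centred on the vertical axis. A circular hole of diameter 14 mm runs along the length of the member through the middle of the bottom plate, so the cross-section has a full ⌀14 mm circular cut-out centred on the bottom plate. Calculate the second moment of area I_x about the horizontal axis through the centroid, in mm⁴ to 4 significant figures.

Treat the section as a set of non-overlapping primitives; coordinates are from the bounding-box lower-left.
Bottom plate: 140 × 22, A = 3 080 mm², y = 11 mm, Ī = 124 227 mm⁴.
Web plate: 16 × 150, A = 2 400 mm², y = 97 mm, Ī = 4 500 000 mm⁴.
Top plate: 70 × 20, A = 1 400 mm², y = 182 mm, Ī = 46666.7 mm⁴.
Hole (subtracted): ⌀14, A = 153.938 mm², y = 11 mm, Ī = 1885.74 mm⁴.
Centroid: ȳ = ΣA·y / ΣA = 77.2795 mm.
Transfer each piece to the horizontal axis through the centroid using Ī + A·d² with d = y − 77.2795:
  bottom plate: d = -66.2795 mm → contributes +13 654 579 mm⁴
  web plate: d = 19.7205 mm → contributes +5 433 356 mm⁴
  top plate: d = 104.721 mm → contributes +15 399 604 mm⁴
  hole: d = -66.2795 mm → contributes −678 131 mm⁴
Total I = 33 809 408 mm⁴.

I_x ≈ 3.381 × 10⁷ mm⁴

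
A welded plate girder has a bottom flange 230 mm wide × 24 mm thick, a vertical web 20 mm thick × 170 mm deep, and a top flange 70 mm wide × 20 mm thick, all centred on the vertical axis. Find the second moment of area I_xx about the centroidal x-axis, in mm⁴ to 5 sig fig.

Decompose the section into non-overlapping parts with the origin at the bottom-left of its bounding rectangle.
Bottom plate: 230 × 24, A = 5 520 mm², y = 12 mm, Ī = 264 960 mm⁴.
Web plate: 20 × 170, A = 3 400 mm², y = 109 mm, Ī = 8 188 333 mm⁴.
Top plate: 70 × 20, A = 1 400 mm², y = 204 mm, Ī = 46666.67 mm⁴.
Centroid: ȳ = ΣA·y / ΣA = 70.00388 mm.
Transfer each piece to the centroidal x-axis using Ī + A·d² with d = y − 70.00388:
  bottom plate: d = -58.00388 mm → contributes +18 836 722 mm⁴
  web plate: d = 38.99612 mm → contributes +13 358 705 mm⁴
  top plate: d = 133.9961 mm → contributes +25 183 612 mm⁴
Total I = 57 379 040 mm⁴.

I_xx ≈ 5.7379 × 10⁷ mm⁴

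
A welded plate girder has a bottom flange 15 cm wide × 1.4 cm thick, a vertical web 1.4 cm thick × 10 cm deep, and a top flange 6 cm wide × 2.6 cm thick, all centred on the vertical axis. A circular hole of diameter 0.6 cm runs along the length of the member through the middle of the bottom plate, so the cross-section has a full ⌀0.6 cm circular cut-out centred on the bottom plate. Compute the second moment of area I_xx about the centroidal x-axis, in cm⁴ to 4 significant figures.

Treat the section as a set of non-overlapping primitives; coordinates are from the bounding-box lower-left.
Bottom plate: 15 × 1.4, A = 21 cm², y = 0.7 cm, Ī = 3.43 cm⁴.
Web plate: 1.4 × 10, A = 14 cm², y = 6.4 cm, Ī = 116.667 cm⁴.
Top plate: 6 × 2.6, A = 15.6 cm², y = 12.7 cm, Ī = 8.788 cm⁴.
Hole (subtracted): ⌀0.6, A = 0.282743 cm², y = 0.7 cm, Ī = 0.00636173 cm⁴.
Centroid: ȳ = ΣA·y / ΣA = 6.00633 cm.
Transfer each piece to the centroidal x-axis using Ī + A·d² with d = y − 6.00633:
  bottom plate: d = -5.30633 cm → contributes +594.73 cm⁴
  web plate: d = 0.393669 cm → contributes +118.836 cm⁴
  top plate: d = 6.69367 cm → contributes +707.749 cm⁴
  hole: d = -5.30633 cm → contributes −7.96761 cm⁴
Total I = 1413.35 cm⁴.

I_xx ≈ 1413 cm⁴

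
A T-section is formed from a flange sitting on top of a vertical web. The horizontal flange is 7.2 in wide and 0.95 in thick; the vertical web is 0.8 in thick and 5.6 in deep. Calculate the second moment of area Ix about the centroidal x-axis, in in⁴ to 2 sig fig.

Split into non-overlapping primitives; take the origin at the lower-left of the bounding box.
Flange: 7.2 × 0.95, A = 6.84 in², y = 6.075 in, Ī = 0.5144 in⁴.
Web: 0.8 × 5.6, A = 4.48 in², y = 2.8 in, Ī = 11.71 in⁴.
Centroid: ȳ = ΣA·y / ΣA = 4.779 in.
Transfer each piece to the centroidal x-axis using Ī + A·d² with d = y − 4.779:
  flange: d = 1.296 in → contributes +12.01 in⁴
  web: d = -1.979 in → contributes +29.25 in⁴
Total I = 41.26 in⁴.

Ix ≈ 41 in⁴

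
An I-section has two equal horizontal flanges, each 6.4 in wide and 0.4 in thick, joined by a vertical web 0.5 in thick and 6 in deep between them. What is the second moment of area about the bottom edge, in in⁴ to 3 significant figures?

I_base ≈ 155 in⁴

Split into non-overlapping primitives; take the origin at the lower-left of the bounding box.
Bottom flange: 6.4 × 0.4, A = 2.56 in², y = 0.2 in, Ī = 0.034133 in⁴.
Web: 0.5 × 6, A = 3 in², y = 3.4 in, Ī = 9 in⁴.
Top flange: 6.4 × 0.4, A = 2.56 in², y = 6.6 in, Ī = 0.034133 in⁴.
Transfer each piece to the base of the section using Ī + A·d² with d = y − 0:
  bottom flange: d = 0.2 in → contributes +0.13653 in⁴
  web: d = 3.4 in → contributes +43.68 in⁴
  top flange: d = 6.6 in → contributes +111.55 in⁴
Total I = 155.36 in⁴.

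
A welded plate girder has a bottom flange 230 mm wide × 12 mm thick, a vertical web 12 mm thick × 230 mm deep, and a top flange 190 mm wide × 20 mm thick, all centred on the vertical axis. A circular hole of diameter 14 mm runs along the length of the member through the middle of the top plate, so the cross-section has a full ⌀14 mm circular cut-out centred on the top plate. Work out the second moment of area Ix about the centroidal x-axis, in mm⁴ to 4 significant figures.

Break the section into simple shapes (no overlaps), measuring from the bottom-left corner of the bounding box.
Bottom plate: 230 × 12, A = 2 760 mm², y = 6 mm, Ī = 33 120 mm⁴.
Web plate: 12 × 230, A = 2 760 mm², y = 127 mm, Ī = 12 167 000 mm⁴.
Top plate: 190 × 20, A = 3 800 mm², y = 252 mm, Ī = 126 667 mm⁴.
Hole (subtracted): ⌀14, A = 153.938 mm², y = 252 mm, Ī = 1885.74 mm⁴.
Centroid: ȳ = ΣA·y / ΣA = 140.288 mm.
Transfer each piece to the centroidal x-axis using Ī + A·d² with d = y − 140.288:
  bottom plate: d = -134.288 mm → contributes +49 804 865 mm⁴
  web plate: d = -13.2879 mm → contributes +12 654 329 mm⁴
  top plate: d = 111.712 mm → contributes +47 549 118 mm⁴
  hole: d = 111.712 mm → contributes −1 922 970 mm⁴
Total I = 108 085 342 mm⁴.

Ix ≈ 1.081 × 10⁸ mm⁴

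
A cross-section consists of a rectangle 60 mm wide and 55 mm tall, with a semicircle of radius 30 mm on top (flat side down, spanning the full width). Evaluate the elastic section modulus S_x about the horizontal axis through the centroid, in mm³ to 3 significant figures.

S_x ≈ 5.55 × 10⁴ mm³

Split into non-overlapping primitives; take the origin at the lower-left of the bounding box.
Rectangular body: 60 × 55, A = 3 300 mm², y = 27.5 mm, Ī = 831 875 mm⁴.
Semicircular cap: semicircle r = 30, A = 1413.7 mm², y = 67.732 mm, Ī = 88 903 mm⁴.
Centroid: ȳ = ΣA·y / ΣA = 39.566 mm.
Transfer each piece to the horizontal axis through the centroid using Ī + A·d² with d = y − 39.566:
  rectangular body: d = -12.066 mm → contributes +1 312 342 mm⁴
  semicircular cap: d = 28.166 mm → contributes +1 210 444 mm⁴
Total I = 2 522 786 mm⁴.
Extreme fibre distance c = 45.434 mm; S = I/c = 55 527 mm³.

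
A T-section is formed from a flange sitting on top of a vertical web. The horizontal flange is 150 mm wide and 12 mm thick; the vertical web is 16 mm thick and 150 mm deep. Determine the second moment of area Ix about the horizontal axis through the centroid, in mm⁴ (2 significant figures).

Break the section into simple shapes (no overlaps), measuring from the bottom-left corner of the bounding box.
Flange: 150 × 12, A = 1 800 mm², y = 156 mm, Ī = 21 600 mm⁴.
Web: 16 × 150, A = 2 400 mm², y = 75 mm, Ī = 4 500 000 mm⁴.
Centroid: ȳ = ΣA·y / ΣA = 109.7 mm.
Transfer each piece to the horizontal axis through the centroid using Ī + A·d² with d = y − 109.7:
  flange: d = 46.29 mm → contributes +3 877 861 mm⁴
  web: d = -34.71 mm → contributes +7 392 196 mm⁴
Total I = 11 270 057 mm⁴.

Ix ≈ 1.1 × 10⁷ mm⁴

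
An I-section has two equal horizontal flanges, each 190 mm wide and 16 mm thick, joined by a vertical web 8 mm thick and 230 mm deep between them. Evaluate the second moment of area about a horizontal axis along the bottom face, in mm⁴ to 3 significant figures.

Break the section into simple shapes (no overlaps), measuring from the bottom-left corner of the bounding box.
Bottom flange: 190 × 16, A = 3 040 mm², y = 8 mm, Ī = 64 853 mm⁴.
Web: 8 × 230, A = 1 840 mm², y = 131 mm, Ī = 8 111 333 mm⁴.
Top flange: 190 × 16, A = 3 040 mm², y = 254 mm, Ī = 64 853 mm⁴.
Transfer each piece to a horizontal axis along the bottom face using Ī + A·d² with d = y − 0:
  bottom flange: d = 8 mm → contributes +259 413 mm⁴
  web: d = 131 mm → contributes +39 687 573 mm⁴
  top flange: d = 254 mm → contributes +196 193 493 mm⁴
Total I = 236 140 480 mm⁴.

I_base ≈ 2.36 × 10⁸ mm⁴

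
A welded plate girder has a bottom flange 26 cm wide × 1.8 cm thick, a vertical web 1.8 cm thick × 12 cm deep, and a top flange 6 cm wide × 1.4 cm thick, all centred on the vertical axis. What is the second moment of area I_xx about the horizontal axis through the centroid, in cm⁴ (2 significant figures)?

Split into non-overlapping primitives; take the origin at the lower-left of the bounding box.
Bottom plate: 26 × 1.8, A = 46.8 cm², y = 0.9 cm, Ī = 12.64 cm⁴.
Web plate: 1.8 × 12, A = 21.6 cm², y = 7.8 cm, Ī = 259.2 cm⁴.
Top plate: 6 × 1.4, A = 8.4 cm², y = 14.5 cm, Ī = 1.372 cm⁴.
Centroid: ȳ = ΣA·y / ΣA = 4.328 cm.
Transfer each piece to the horizontal axis through the centroid using Ī + A·d² with d = y − 4.328:
  bottom plate: d = -3.428 cm → contributes +562.6 cm⁴
  web plate: d = 3.472 cm → contributes +519.6 cm⁴
  top plate: d = 10.17 cm → contributes +870.5 cm⁴
Total I = 1 953 cm⁴.

I_xx ≈ 2000 cm⁴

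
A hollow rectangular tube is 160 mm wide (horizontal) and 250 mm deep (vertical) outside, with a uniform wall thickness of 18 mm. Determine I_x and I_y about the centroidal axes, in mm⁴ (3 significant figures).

I_x ≈ 1.07 × 10⁸ mm⁴, I_y ≈ 5.13 × 10⁷ mm⁴

Treat the section as a set of non-overlapping primitives; coordinates are from the bounding-box lower-left.
Outer rectangle: 160 × 250, A = 40 000 mm², y = 125 mm, Ī = 208 333 333 mm⁴.
Inner void (subtracted): 124 × 214, A = 26 536 mm², y = 125 mm, Ī = 101 270 221 mm⁴.
By symmetry the centroid is at mid-height, ȳ = 125 mm.
All pieces are centred on the centroidal x-axis, so I = ΣĪ (holes subtracted) = 107 063 112 mm⁴.
Repeating about the centroidal y-axis gives I_y = 51 331 872 mm⁴.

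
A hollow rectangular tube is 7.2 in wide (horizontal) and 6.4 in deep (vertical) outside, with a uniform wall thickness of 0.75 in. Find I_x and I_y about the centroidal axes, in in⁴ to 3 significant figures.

I_x ≈ 101 in⁴, I_y ≈ 123 in⁴

Split into non-overlapping primitives; take the origin at the lower-left of the bounding box.
Outer rectangle: 7.2 × 6.4, A = 46.08 in², y = 3.2 in, Ī = 157.29 in⁴.
Inner void (subtracted): 5.7 × 4.9, A = 27.93 in², y = 3.2 in, Ī = 55.883 in⁴.
By symmetry the centroid is at mid-height, ȳ = 3.2 in.
All pieces are centred on the centroidal x-axis, so I = ΣĪ (holes subtracted) = 101.4 in⁴.
Repeating about the centroidal y-axis gives I_y = 123.45 in⁴.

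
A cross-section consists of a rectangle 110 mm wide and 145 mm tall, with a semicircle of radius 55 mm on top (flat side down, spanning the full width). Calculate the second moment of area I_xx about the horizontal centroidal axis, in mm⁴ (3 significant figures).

I_xx ≈ 6.26 × 10⁷ mm⁴

Treat the section as a set of non-overlapping primitives; coordinates are from the bounding-box lower-left.
Rectangular body: 110 × 145, A = 15 950 mm², y = 72.5 mm, Ī = 27 945 729 mm⁴.
Semicircular cap: semicircle r = 55, A = 4751.7 mm², y = 168.34 mm, Ī = 1 004 345 mm⁴.
Centroid: ȳ = ΣA·y / ΣA = 94.499 mm.
Transfer each piece to the horizontal centroidal axis using Ī + A·d² with d = y − 94.499:
  rectangular body: d = -21.999 mm → contributes +35 664 697 mm⁴
  semicircular cap: d = 73.844 mm → contributes +26 914 776 mm⁴
Total I = 62 579 473 mm⁴.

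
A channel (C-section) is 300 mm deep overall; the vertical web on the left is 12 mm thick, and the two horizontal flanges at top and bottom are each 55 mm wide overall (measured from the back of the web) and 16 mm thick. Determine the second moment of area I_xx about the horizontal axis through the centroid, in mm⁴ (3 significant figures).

I_xx ≈ 5.48 × 10⁷ mm⁴

Break the section into simple shapes (no overlaps), measuring from the bottom-left corner of the bounding box.
Web: 12 × 300, A = 3 600 mm², y = 150 mm, Ī = 27 000 000 mm⁴.
Top flange (beyond web): 43 × 16, A = 688 mm², y = 292 mm, Ī = 14 677 mm⁴.
Bottom flange (beyond web): 43 × 16, A = 688 mm², y = 8 mm, Ī = 14 677 mm⁴.
By symmetry the centroid is at mid-height, ȳ = 150 mm.
Transfer each piece to the horizontal axis through the centroid using Ī + A·d² with d = y − 150:
  web: d = 0 mm → contributes +27 000 000 mm⁴
  top flange (beyond web): d = 142 mm → contributes +13 887 509 mm⁴
  bottom flange (beyond web): d = -142 mm → contributes +13 887 509 mm⁴
Total I = 54 775 019 mm⁴.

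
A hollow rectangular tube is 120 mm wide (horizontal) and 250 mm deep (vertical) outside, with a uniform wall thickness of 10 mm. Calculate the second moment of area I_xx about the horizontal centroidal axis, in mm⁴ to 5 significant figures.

Split into non-overlapping primitives; take the origin at the lower-left of the bounding box.
Outer rectangle: 120 × 250, A = 30 000 mm², y = 125 mm, Ī = 156 250 000 mm⁴.
Inner void (subtracted): 100 × 230, A = 23 000 mm², y = 125 mm, Ī = 101 391 667 mm⁴.
By symmetry the centroid is at mid-height, ȳ = 125 mm.
All pieces are centred on the horizontal centroidal axis, so I = ΣĪ (holes subtracted) = 54 858 333 mm⁴.

I_xx ≈ 5.4858 × 10⁷ mm⁴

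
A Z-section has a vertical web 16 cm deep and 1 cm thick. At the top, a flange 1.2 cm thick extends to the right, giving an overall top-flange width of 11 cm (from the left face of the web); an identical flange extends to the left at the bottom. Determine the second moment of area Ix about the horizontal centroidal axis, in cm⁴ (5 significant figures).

Treat the section as a set of non-overlapping primitives; coordinates are from the bounding-box lower-left.
Web: 1 × 16, A = 16 cm², y = 8 cm, Ī = 341.3333 cm⁴.
Top flange (beyond web): 10 × 1.2, A = 12 cm², y = 15.4 cm, Ī = 1.44 cm⁴.
Bottom flange (beyond web): 10 × 1.2, A = 12 cm², y = 0.6 cm, Ī = 1.44 cm⁴.
Centroid: ȳ = ΣA·y / ΣA = 8 cm.
Transfer each piece to the horizontal centroidal axis using Ī + A·d² with d = y − 8:
  web: d = 0 cm → contributes +341.3333 cm⁴
  top flange (beyond web): d = 7.4 cm → contributes +658.56 cm⁴
  bottom flange (beyond web): d = -7.4 cm → contributes +658.56 cm⁴
Total I = 1658.453 cm⁴.

Ix ≈ 1658.5 cm⁴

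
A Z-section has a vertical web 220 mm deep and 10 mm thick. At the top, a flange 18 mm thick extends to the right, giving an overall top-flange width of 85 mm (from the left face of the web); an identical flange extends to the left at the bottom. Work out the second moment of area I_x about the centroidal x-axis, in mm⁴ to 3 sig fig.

I_x ≈ 3.65 × 10⁷ mm⁴

Split into non-overlapping primitives; take the origin at the lower-left of the bounding box.
Web: 10 × 220, A = 2 200 mm², y = 110 mm, Ī = 8 873 333 mm⁴.
Top flange (beyond web): 75 × 18, A = 1 350 mm², y = 211 mm, Ī = 36 450 mm⁴.
Bottom flange (beyond web): 75 × 18, A = 1 350 mm², y = 9 mm, Ī = 36 450 mm⁴.
Centroid: ȳ = ΣA·y / ΣA = 110 mm.
Transfer each piece to the centroidal x-axis using Ī + A·d² with d = y − 110:
  web: d = 0 mm → contributes +8 873 333 mm⁴
  top flange (beyond web): d = 101 mm → contributes +13 807 800 mm⁴
  bottom flange (beyond web): d = -101 mm → contributes +13 807 800 mm⁴
Total I = 36 488 933 mm⁴.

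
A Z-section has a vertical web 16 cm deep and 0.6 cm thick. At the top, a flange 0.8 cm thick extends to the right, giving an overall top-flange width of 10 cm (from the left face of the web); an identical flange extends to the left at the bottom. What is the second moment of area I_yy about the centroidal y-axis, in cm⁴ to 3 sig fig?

I_yy ≈ 487 cm⁴

Decompose the section into non-overlapping parts with the origin at the bottom-left of its bounding rectangle.
Web: 0.6 × 16, A = 9.6 cm², x = 9.7 cm, Ī = 0.288 cm⁴.
Top flange (beyond web): 9.4 × 0.8, A = 7.52 cm², x = 14.7 cm, Ī = 55.372 cm⁴.
Bottom flange (beyond web): 9.4 × 0.8, A = 7.52 cm², x = 4.7 cm, Ī = 55.372 cm⁴.
Centroid: x̄ = ΣA·x / ΣA = 9.7 cm.
Transfer each piece to the centroidal y-axis using Ī + A·d² with d = x − 9.7:
  web: d = 0 cm → contributes +0.288 cm⁴
  top flange (beyond web): d = 5 cm → contributes +243.37 cm⁴
  bottom flange (beyond web): d = -5 cm → contributes +243.37 cm⁴
Total I = 487.03 cm⁴.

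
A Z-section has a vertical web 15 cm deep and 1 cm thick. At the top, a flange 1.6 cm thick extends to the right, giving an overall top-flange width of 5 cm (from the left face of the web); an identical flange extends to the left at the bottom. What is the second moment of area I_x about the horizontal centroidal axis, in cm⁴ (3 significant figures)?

Treat the section as a set of non-overlapping primitives; coordinates are from the bounding-box lower-left.
Web: 1 × 15, A = 15 cm², y = 7.5 cm, Ī = 281.25 cm⁴.
Top flange (beyond web): 4 × 1.6, A = 6.4 cm², y = 14.2 cm, Ī = 1.3653 cm⁴.
Bottom flange (beyond web): 4 × 1.6, A = 6.4 cm², y = 0.8 cm, Ī = 1.3653 cm⁴.
Centroid: ȳ = ΣA·y / ΣA = 7.5 cm.
Transfer each piece to the horizontal centroidal axis using Ī + A·d² with d = y − 7.5:
  web: d = 0 cm → contributes +281.25 cm⁴
  top flange (beyond web): d = 6.7 cm → contributes +288.66 cm⁴
  bottom flange (beyond web): d = -6.7 cm → contributes +288.66 cm⁴
Total I = 858.57 cm⁴.

I_x ≈ 859 cm⁴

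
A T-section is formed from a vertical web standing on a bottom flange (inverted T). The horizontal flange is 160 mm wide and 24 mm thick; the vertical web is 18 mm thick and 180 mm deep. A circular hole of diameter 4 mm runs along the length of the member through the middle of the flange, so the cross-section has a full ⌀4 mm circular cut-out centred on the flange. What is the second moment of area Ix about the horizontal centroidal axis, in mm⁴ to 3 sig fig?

Ix ≈ 2.72 × 10⁷ mm⁴

Split into non-overlapping primitives; take the origin at the lower-left of the bounding box.
Flange: 160 × 24, A = 3 840 mm², y = 12 mm, Ī = 184 320 mm⁴.
Web: 18 × 180, A = 3 240 mm², y = 114 mm, Ī = 8 748 000 mm⁴.
Hole (subtracted): ⌀4, A = 12.566 mm², y = 12 mm, Ī = 12.566 mm⁴.
Centroid: ȳ = ΣA·y / ΣA = 58.761 mm.
Transfer each piece to the horizontal centroidal axis using Ī + A·d² with d = y − 58.761:
  flange: d = -46.761 mm → contributes +8 580 816 mm⁴
  web: d = 55.239 mm → contributes +18 634 378 mm⁴
  hole: d = -46.761 mm → contributes −27 490 mm⁴
Total I = 27 187 704 mm⁴.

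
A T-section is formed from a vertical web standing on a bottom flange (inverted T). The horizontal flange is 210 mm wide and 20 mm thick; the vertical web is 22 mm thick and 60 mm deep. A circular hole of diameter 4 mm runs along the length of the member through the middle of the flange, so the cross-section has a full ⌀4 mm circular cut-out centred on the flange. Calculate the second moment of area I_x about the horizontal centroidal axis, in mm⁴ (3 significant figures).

I_x ≈ 2.14 × 10⁶ mm⁴

Break the section into simple shapes (no overlaps), measuring from the bottom-left corner of the bounding box.
Flange: 210 × 20, A = 4 200 mm², y = 10 mm, Ī = 140 000 mm⁴.
Web: 22 × 60, A = 1 320 mm², y = 50 mm, Ī = 396 000 mm⁴.
Hole (subtracted): ⌀4, A = 12.566 mm², y = 10 mm, Ī = 12.566 mm⁴.
Centroid: ȳ = ΣA·y / ΣA = 19.587 mm.
Transfer each piece to the horizontal centroidal axis using Ī + A·d² with d = y − 19.587:
  flange: d = -9.587 mm → contributes +526 028 mm⁴
  web: d = 30.413 mm → contributes +1 616 931 mm⁴
  hole: d = -9.587 mm → contributes −1167.6 mm⁴
Total I = 2 141 792 mm⁴.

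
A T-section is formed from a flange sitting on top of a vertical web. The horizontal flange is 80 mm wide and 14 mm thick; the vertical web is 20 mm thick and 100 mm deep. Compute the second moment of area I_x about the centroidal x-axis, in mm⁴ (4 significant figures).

I_x ≈ 4.018 × 10⁶ mm⁴

Decompose the section into non-overlapping parts with the origin at the bottom-left of its bounding rectangle.
Flange: 80 × 14, A = 1 120 mm², y = 107 mm, Ī = 18293.3 mm⁴.
Web: 20 × 100, A = 2 000 mm², y = 50 mm, Ī = 1 666 667 mm⁴.
Centroid: ȳ = ΣA·y / ΣA = 70.4615 mm.
Transfer each piece to the centroidal x-axis using Ī + A·d² with d = y − 70.4615:
  flange: d = 36.5385 mm → contributes +1 513 560 mm⁴
  web: d = -20.4615 mm → contributes +2 504 016 mm⁴
Total I = 4 017 575 mm⁴.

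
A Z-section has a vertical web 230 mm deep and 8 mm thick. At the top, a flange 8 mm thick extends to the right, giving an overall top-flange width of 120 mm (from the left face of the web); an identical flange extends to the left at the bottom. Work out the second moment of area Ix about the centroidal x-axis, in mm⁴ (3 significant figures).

Ix ≈ 3.02 × 10⁷ mm⁴

Break the section into simple shapes (no overlaps), measuring from the bottom-left corner of the bounding box.
Web: 8 × 230, A = 1 840 mm², y = 115 mm, Ī = 8 111 333 mm⁴.
Top flange (beyond web): 112 × 8, A = 896 mm², y = 226 mm, Ī = 4778.7 mm⁴.
Bottom flange (beyond web): 112 × 8, A = 896 mm², y = 4 mm, Ī = 4778.7 mm⁴.
Centroid: ȳ = ΣA·y / ΣA = 115 mm.
Transfer each piece to the centroidal x-axis using Ī + A·d² with d = y − 115:
  web: d = 0 mm → contributes +8 111 333 mm⁴
  top flange (beyond web): d = 111 mm → contributes +11 044 395 mm⁴
  bottom flange (beyond web): d = -111 mm → contributes +11 044 395 mm⁴
Total I = 30 200 123 mm⁴.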